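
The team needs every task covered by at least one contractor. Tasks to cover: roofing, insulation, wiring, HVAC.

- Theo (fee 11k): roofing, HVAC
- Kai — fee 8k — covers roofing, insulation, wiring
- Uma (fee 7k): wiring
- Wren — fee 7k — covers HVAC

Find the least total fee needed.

Choose Kai and Wren: together they cover roofing, insulation, wiring, HVAC — every task.
Total fee: 8 + 7 = 15.
No cover costs less than 15.

15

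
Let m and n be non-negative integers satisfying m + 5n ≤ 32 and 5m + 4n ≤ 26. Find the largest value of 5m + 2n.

The continuous relaxation peaks at (5.2, 0) with value 26.00; rounding to a feasible lattice point costs some objective.
(m,n)=(5,0): 1·5+5·0=5≤32, 5·5+4·0=25≤26, objective 25.
(m,n)=(4,1): 1·4+5·1=9≤32, 5·4+4·1=24≤26, objective 22.
No feasible integer point exceeds 25.

25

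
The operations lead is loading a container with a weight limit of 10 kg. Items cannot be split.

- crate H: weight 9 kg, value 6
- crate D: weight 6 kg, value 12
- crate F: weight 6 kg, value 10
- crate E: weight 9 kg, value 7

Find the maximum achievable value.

12

Allowing fractional choices, the relaxed optimum would be about 18.7, but items are indivisible.
crate D: weight 6 ≤ 10, value 12.
crate F: weight 6 ≤ 10, value 10.
Best is crate D with total value 12.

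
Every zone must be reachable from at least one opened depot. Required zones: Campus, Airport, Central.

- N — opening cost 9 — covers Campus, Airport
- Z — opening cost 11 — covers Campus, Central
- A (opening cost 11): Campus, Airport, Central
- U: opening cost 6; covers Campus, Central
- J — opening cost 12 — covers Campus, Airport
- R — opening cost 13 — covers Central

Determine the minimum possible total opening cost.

A alone covers Campus, Airport, Central — every zone.
Total opening cost: 11.

11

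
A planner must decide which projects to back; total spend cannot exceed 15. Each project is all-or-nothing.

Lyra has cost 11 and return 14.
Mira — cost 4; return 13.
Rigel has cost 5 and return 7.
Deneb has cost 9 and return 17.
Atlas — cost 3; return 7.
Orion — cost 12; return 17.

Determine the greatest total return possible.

30

This is a 0-1 knapsack instance.
Allowing fractional choices, the relaxed optimum would be about 35.1, but projects are indivisible.
Lyra + Mira: cost 11 + 4 = 15 ≤ 15, return 14 + 13 = 27.
Mira + Deneb: cost 4 + 9 = 13 ≤ 15, return 13 + 17 = 30.
Mira + Rigel + Atlas: cost 4 + 5 + 3 = 12 ≤ 15, return 13 + 7 + 7 = 27.
Best is Mira and Deneb with total return 30.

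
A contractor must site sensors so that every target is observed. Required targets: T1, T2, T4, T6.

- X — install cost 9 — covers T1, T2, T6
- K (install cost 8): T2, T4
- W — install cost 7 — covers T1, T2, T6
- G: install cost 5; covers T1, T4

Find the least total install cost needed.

Choose W and G: together they cover T1, T2, T4, T6 — every target.
Total install cost: 7 + 5 = 12.
No cover costs less than 12.

12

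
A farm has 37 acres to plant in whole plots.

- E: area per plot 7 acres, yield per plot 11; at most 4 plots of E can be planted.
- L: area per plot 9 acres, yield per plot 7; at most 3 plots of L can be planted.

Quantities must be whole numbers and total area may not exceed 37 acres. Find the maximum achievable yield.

51

4×E: area 28 ≤ 37, yield 4·11 = 44.
4×E and 1×L: area 37 ≤ 37, yield 4·11 + 1·7 = 51.
Best is 51.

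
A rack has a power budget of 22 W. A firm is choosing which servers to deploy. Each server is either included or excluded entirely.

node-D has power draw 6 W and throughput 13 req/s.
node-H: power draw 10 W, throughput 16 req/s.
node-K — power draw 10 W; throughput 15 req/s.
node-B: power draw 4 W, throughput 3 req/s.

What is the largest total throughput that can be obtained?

32

Allowing fractional choices, the relaxed optimum would be about 38.0, but servers are indivisible.
node-D + node-K + node-B: power draw 6 + 10 + 4 = 20 ≤ 22, throughput 13 + 15 + 3 = 31.
node-H + node-K: power draw 10 + 10 = 20 ≤ 22, throughput 16 + 15 = 31.
node-D + node-H + node-B: power draw 6 + 10 + 4 = 20 ≤ 22, throughput 13 + 16 + 3 = 32.
Best is node-D, node-H, and node-B with total throughput 32.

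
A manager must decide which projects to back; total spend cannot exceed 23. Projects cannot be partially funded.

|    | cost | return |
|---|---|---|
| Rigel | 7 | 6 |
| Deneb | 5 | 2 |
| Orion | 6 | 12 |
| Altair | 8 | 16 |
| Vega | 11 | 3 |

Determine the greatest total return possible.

Treat it as a binary knapsack problem.
Orion + Altair: cost 6 + 8 = 14 ≤ 23, return 12 + 16 = 28.
Rigel + Orion + Altair: cost 7 + 6 + 8 = 21 ≤ 23, return 6 + 12 + 16 = 34.
Deneb + Orion + Altair: cost 5 + 6 + 8 = 19 ≤ 23, return 2 + 12 + 16 = 30.
Best is Rigel, Orion, and Altair with total return 34.

34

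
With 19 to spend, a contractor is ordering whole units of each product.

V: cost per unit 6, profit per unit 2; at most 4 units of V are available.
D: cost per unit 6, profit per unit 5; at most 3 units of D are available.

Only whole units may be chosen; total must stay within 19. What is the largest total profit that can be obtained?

D has the best ratio (5/6); taking only D gives at most 3×5 = 15 (stopped by the cost limit).
Optimal: 3×D: cost 18 ≤ 19, profit 3·5 = 15.

15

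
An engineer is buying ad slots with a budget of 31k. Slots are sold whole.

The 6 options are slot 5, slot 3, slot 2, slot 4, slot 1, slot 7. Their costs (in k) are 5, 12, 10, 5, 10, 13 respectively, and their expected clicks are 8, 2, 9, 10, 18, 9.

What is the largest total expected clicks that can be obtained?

45

Allowing fractional choices, the relaxed optimum would be about 45.7, but ad slots are indivisible.
slot 5 + slot 2 + slot 4 + slot 1: cost 5 + 10 + 5 + 10 = 30 ≤ 31, expected clicks 8 + 9 + 10 + 18 = 45.
slot 2 + slot 4 + slot 1: cost 10 + 5 + 10 = 25 ≤ 31, expected clicks 9 + 10 + 18 = 37.
Best is slot 5, slot 2, slot 4, and slot 1 with total expected clicks 45.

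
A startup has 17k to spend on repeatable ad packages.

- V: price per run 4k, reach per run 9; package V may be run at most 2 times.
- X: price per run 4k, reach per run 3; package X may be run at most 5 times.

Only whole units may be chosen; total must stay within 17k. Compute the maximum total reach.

V has the best ratio (9/4); taking only V gives at most 2×9 = 18 (stopped by the supply cap of 2).
Mixing does better — 2×V and 2×X: price 16 ≤ 17, reach 2·9 + 2·3 = 24.

24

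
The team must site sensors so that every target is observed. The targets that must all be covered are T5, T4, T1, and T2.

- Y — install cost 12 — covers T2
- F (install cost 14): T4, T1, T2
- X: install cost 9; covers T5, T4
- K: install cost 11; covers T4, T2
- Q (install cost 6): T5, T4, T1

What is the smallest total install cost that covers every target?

This is an integer covering problem.
Choose K and Q: together they cover T5, T4, T1, T2 — every target.
Total install cost: 11 + 6 = 17.
No cover costs less than 17.

17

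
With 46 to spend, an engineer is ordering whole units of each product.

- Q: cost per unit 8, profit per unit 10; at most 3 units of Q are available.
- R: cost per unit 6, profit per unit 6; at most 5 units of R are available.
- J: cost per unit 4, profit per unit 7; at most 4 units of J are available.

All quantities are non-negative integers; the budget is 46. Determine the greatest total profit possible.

J has the best ratio (7/4); taking only J gives at most 4×7 = 28 (stopped by the supply cap of 4).
Mixing does better — 3×Q, 1×R, and 4×J: cost 46 ≤ 46, profit 3·10 + 1·6 + 4·7 = 64.

64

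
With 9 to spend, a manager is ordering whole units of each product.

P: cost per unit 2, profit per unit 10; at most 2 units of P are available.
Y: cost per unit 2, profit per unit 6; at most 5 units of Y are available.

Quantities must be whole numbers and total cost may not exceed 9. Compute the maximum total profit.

32

P has the best ratio (10/2); taking only P gives at most 2×10 = 20 (stopped by the supply cap of 2).
Mixing does better — 2×P and 2×Y: cost 8 ≤ 9, profit 2·10 + 2·6 = 32.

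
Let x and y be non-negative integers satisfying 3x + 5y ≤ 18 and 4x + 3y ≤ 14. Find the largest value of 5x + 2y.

15

Relaxing integrality, the LP optimum is 17.50 at (x,y) = (3.5, 0), which is not an integer point.
(x,y)=(3,0) is feasible, giving 15.
(x,y)=(2,1) is feasible, giving 12.
The best lattice point is (3,0), giving 15.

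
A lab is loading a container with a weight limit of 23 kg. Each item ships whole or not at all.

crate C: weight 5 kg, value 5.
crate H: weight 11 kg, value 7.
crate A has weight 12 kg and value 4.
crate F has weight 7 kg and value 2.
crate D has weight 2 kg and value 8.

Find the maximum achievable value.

This is an integer program with binary decision variables.
crate H + crate F + crate D: weight 11 + 7 + 2 = 20 ≤ 23, value 7 + 2 + 8 = 17.
crate C + crate A + crate D: weight 5 + 12 + 2 = 19 ≤ 23, value 5 + 4 + 8 = 17.
crate C + crate H + crate D: weight 5 + 11 + 2 = 18 ≤ 23, value 5 + 7 + 8 = 20.
Best is crate C, crate H, and crate D with total value 20.

20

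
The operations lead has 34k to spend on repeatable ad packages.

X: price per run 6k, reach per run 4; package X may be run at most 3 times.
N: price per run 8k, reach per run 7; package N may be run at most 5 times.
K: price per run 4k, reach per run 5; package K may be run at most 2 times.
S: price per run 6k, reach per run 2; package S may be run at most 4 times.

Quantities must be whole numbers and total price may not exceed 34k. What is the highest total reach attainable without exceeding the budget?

K has the best ratio (5/4); taking only K gives at most 2×5 = 10 (stopped by the supply cap of 2).
Mixing does better — 3×N and 2×K: price 32 ≤ 34, reach 3·7 + 2·5 = 31.

31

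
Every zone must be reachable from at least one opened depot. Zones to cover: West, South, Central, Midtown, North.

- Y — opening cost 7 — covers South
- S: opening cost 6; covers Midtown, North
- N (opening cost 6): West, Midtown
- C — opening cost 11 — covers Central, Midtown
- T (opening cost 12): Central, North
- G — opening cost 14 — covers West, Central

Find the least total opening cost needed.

25

Choose Y, N, and T: together they cover West, South, Central, Midtown, North — every zone.
Total opening cost: 7 + 6 + 12 = 25.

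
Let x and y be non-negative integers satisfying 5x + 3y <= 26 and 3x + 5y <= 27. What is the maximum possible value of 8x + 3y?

(x,y)=(5,0): 5·5+3·0=25≤26, 3·5+5·0=15≤27, objective 40.
(x,y)=(4,1): 5·4+3·1=23≤26, 3·4+5·1=17≤27, objective 35.
(x,y)=(4,0): 5·4+3·0=20≤26, 3·4+5·0=12≤27, objective 32.
The best lattice point is (5,0), giving 40.

40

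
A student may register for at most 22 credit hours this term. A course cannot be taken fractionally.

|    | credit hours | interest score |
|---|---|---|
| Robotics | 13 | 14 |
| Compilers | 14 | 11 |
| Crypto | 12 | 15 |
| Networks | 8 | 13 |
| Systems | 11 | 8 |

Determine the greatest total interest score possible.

Crypto + Networks: credit hours 12 + 8 = 20 ≤ 22, interest score 15 + 13 = 28.
Robotics + Networks: credit hours 13 + 8 = 21 ≤ 22, interest score 14 + 13 = 27.
Best is Crypto and Networks with total interest score 28.

28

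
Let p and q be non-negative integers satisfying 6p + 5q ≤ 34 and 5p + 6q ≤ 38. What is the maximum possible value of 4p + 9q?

54

The continuous relaxation peaks at (0, 6.33) with value 57.00; rounding to a feasible lattice point costs some objective.
(p,q)=(0,6): 6·0+5·6=30≤34, 5·0+6·6=36≤38, objective 54.
(p,q)=(1,5): 6·1+5·5=31≤34, 5·1+6·5=35≤38, objective 49.
(p,q)=(0,5): 6·0+5·5=25≤34, 5·0+6·5=30≤38, objective 45.
No feasible integer point exceeds 54.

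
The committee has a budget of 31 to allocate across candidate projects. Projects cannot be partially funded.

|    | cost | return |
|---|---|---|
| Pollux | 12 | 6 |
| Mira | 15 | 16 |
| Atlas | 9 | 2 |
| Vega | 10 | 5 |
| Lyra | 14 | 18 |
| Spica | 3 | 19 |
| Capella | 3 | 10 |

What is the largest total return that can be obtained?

This is an integer program with binary decision variables.
Allowing fractional choices, the relaxed optimum would be about 58.7, but projects are indivisible.
Vega + Lyra + Spica + Capella: cost 10 + 14 + 3 + 3 = 30 ≤ 31, return 5 + 18 + 19 + 10 = 52.
Mira + Vega + Spica + Capella: cost 15 + 10 + 3 + 3 = 31 ≤ 31, return 16 + 5 + 19 + 10 = 50.
Atlas + Lyra + Spica + Capella: cost 9 + 14 + 3 + 3 = 29 ≤ 31, return 2 + 18 + 19 + 10 = 49.
Best is Vega, Lyra, Spica, and Capella with total return 52.

52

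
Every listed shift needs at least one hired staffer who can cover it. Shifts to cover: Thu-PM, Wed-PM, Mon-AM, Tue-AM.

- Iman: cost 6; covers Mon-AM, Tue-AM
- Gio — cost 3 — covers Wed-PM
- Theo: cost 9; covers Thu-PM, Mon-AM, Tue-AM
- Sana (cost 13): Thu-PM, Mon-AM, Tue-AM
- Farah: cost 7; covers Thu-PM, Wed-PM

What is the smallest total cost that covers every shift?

12

This is an integer covering problem.
The greedy cost-per-new-shift heuristic would pick Iman, Gio, and Farah for 16, but a cheaper cover exists.
Choose Gio and Theo: together they cover Thu-PM, Wed-PM, Mon-AM, Tue-AM — every shift.
Total cost: 3 + 9 = 12.
No cover costs less than 12.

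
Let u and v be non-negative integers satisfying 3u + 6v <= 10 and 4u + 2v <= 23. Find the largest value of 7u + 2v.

Relaxing integrality, the LP optimum is 23.33 at (u,v) = (3.33, 0), which is not an integer point.
(u,v)=(3,0): 3·3+6·0=9≤10, 4·3+2·0=12≤23, objective 21.
(u,v)=(2,0): 3·2+6·0=6≤10, 4·2+2·0=8≤23, objective 14.
The best lattice point is (3,0), giving 21.

21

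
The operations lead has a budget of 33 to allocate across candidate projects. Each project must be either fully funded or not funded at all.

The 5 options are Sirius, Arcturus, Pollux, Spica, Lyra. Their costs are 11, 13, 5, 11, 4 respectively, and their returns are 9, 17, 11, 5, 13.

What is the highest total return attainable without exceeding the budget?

Sirius + Arcturus + Pollux + Lyra: cost 11 + 13 + 5 + 4 = 33 ≤ 33, return 9 + 17 + 11 + 13 = 50.
Arcturus + Pollux + Spica + Lyra: cost 13 + 5 + 11 + 4 = 33 ≤ 33, return 17 + 11 + 5 + 13 = 46.
Best is Sirius, Arcturus, Pollux, and Lyra with total return 50.

50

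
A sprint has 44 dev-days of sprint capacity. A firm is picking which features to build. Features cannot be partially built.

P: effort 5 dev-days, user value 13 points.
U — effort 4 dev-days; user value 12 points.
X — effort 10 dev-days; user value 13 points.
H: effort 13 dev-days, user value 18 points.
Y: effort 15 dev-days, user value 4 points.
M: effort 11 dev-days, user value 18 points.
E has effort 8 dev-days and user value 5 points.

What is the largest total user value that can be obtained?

Allowing fractional choices, the relaxed optimum would be about 74.6, but features are indivisible.
P + X + H + M: effort 5 + 10 + 13 + 11 = 39 ≤ 44, user value 13 + 13 + 18 + 18 = 62.
P + U + H + M + E: effort 5 + 4 + 13 + 11 + 8 = 41 ≤ 44, user value 13 + 12 + 18 + 18 + 5 = 66.
P + U + X + H + M: effort 5 + 4 + 10 + 13 + 11 = 43 ≤ 44, user value 13 + 12 + 13 + 18 + 18 = 74.
Best is P, U, X, H, and M with total user value 74.

74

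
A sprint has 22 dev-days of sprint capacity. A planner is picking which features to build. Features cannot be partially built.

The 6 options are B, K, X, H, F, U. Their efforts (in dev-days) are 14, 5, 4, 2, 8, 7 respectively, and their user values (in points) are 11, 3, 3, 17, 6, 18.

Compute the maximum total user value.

44

This is an integer program with binary decision variables.
Allowing fractional choices, the relaxed optimum would be about 45.2, but features are indivisible.
X + H + F + U: effort 4 + 2 + 8 + 7 = 21 ≤ 22, user value 3 + 17 + 6 + 18 = 44.
K + H + F + U: effort 5 + 2 + 8 + 7 = 22 ≤ 22, user value 3 + 17 + 6 + 18 = 44.
The maximum user value is 44; one optimal choice is X, H, F, and U.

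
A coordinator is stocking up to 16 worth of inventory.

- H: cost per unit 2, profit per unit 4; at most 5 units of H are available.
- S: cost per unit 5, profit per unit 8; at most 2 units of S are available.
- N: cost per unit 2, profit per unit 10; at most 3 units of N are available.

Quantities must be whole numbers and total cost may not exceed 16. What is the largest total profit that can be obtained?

N has the best ratio (10/2); taking only N gives at most 3×10 = 30 (stopped by the supply cap of 3).
Mixing does better — 5×H and 3×N: cost 16 ≤ 16, profit 5·4 + 3·10 = 50.

50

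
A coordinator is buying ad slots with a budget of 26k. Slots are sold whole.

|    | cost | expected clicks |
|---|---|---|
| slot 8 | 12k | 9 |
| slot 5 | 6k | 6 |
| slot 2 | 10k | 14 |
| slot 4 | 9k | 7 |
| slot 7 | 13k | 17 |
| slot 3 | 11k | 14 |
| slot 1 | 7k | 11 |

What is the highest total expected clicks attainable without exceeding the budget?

Treat it as a binary knapsack problem.
Allowing fractional choices, the relaxed optimum would be about 36.8, but ad slots are indivisible.
slot 2 + slot 4 + slot 1: cost 10 + 9 + 7 = 26 ≤ 26, expected clicks 14 + 7 + 11 = 32.
slot 5 + slot 7 + slot 1: cost 6 + 13 + 7 = 26 ≤ 26, expected clicks 6 + 17 + 11 = 34.
slot 2 + slot 7: cost 10 + 13 = 23 ≤ 26, expected clicks 14 + 17 = 31.
Best is slot 5, slot 7, and slot 1 with total expected clicks 34.

34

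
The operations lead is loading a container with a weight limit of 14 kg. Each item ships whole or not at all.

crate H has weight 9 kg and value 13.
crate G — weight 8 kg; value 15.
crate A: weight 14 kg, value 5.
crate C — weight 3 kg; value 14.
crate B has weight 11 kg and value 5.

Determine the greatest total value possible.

Allowing fractional choices, the relaxed optimum would be about 33.3, but items are indivisible.
crate G + crate C: weight 8 + 3 = 11 ≤ 14, value 15 + 14 = 29.
crate H + crate C: weight 9 + 3 = 12 ≤ 14, value 13 + 14 = 27.
Best is crate G and crate C with total value 29.

29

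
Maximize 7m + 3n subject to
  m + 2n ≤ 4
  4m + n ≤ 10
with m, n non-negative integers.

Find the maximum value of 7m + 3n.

The continuous relaxation peaks at (2.29, 0.857) with value 18.57; rounding to a feasible lattice point costs some objective.
(m,n)=(2,1): 1·2+2·1=4≤4, 4·2+1·1=9≤10, objective 17.
(m,n)=(2,0): 1·2+2·0=2≤4, 4·2+1·0=8≤10, objective 14.
No feasible integer point exceeds 17.

17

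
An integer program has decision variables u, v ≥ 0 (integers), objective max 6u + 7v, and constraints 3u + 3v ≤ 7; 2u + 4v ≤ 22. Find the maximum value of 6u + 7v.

Relaxing integrality, the LP optimum is 16.33 at (u,v) = (0, 2.33), which is not an integer point.
(u,v)=(0,2): 3·0+3·2=6≤7, 2·0+4·2=8≤22, objective 14.
(u,v)=(1,1): 3·1+3·1=6≤7, 2·1+4·1=6≤22, objective 13.
(u,v)=(0,1): 3·0+3·1=3≤7, 2·0+4·1=4≤22, objective 7.
No feasible integer point exceeds 14.

14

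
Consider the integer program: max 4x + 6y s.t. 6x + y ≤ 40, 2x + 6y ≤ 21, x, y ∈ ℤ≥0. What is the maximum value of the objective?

Relaxing integrality, the LP optimum is 33.88 at (x,y) = (6.44, 1.35), which is not an integer point.
(x,y)=(6,1): 6·6+1·1=37≤40, 2·6+6·1=18≤21, objective 30.
(x,y)=(5,1): 6·5+1·1=31≤40, 2·5+6·1=16≤21, objective 26.
(x,y)=(6,0): 6·6+1·0=36≤40, 2·6+6·0=12≤21, objective 24.
(x,y)=(5,0): 6·5+1·0=30≤40, 2·5+6·0=10≤21, objective 20.
The best lattice point is (6,1), giving 30.

30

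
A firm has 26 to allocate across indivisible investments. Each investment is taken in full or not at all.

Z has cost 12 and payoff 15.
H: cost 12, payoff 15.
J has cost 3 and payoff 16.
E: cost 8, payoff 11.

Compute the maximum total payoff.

Treat it as a binary knapsack problem.
Allowing fractional choices, the relaxed optimum would be about 45.8, but investments are indivisible.
Z + J + E: cost 12 + 3 + 8 = 23 ≤ 26, payoff 15 + 16 + 11 = 42.
H + J + E: cost 12 + 3 + 8 = 23 ≤ 26, payoff 15 + 16 + 11 = 42.
The maximum payoff is 42; one optimal choice is Z, J, and E.

42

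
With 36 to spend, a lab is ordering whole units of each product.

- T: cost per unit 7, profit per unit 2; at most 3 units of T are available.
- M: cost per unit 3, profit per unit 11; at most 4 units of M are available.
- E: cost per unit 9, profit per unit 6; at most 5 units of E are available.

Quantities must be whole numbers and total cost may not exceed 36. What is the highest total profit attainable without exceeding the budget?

56

M has the best ratio (11/3); taking only M gives at most 4×11 = 44 (stopped by the supply cap of 4).
Mixing does better — 4×M and 2×E: cost 30 ≤ 36, profit 4·11 + 2·6 = 56.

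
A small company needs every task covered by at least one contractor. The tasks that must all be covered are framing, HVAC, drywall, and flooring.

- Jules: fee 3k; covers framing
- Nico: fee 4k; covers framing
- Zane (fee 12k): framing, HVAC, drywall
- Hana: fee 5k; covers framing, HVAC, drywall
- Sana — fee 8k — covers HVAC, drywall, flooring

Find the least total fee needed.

11

The greedy cost-per-new-task heuristic would pick Hana and Sana for 13, but a cheaper cover exists.
Choose Jules and Sana: together they cover framing, HVAC, drywall, flooring — every task.
Total fee: 3 + 8 = 11.
No cover costs less than 11.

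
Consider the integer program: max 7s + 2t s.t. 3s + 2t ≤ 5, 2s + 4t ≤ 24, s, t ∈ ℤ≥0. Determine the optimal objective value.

The continuous relaxation peaks at (1.67, 0) with value 11.67; rounding to a feasible lattice point costs some objective.
(s,t)=(1,1): 3·1+2·1=5≤5, 2·1+4·1=6≤24, objective 9.
(s,t)=(1,0): 3·1+2·0=3≤5, 2·1+4·0=2≤24, objective 7.
(s,t)=(0,2): 3·0+2·2=4≤5, 2·0+4·2=8≤24, objective 4.
(s,t)=(0,1): 3·0+2·1=2≤5, 2·0+4·1=4≤24, objective 2.
The best lattice point is (1,1), giving 9.

9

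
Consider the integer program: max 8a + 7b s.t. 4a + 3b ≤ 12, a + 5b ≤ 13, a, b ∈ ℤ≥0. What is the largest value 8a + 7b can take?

Relaxing integrality, the LP optimum is 26.35 at (a,b) = (1.24, 2.35), which is not an integer point.
(a,b)=(3,0): 4·3+3·0=12≤12, 1·3+5·0=3≤13, objective 24.
(a,b)=(2,1): 4·2+3·1=11≤12, 1·2+5·1=7≤13, objective 23.
(a,b)=(1,2): 4·1+3·2=10≤12, 1·1+5·2=11≤13, objective 22.
Maximum is 24 at (a,b)=(3,0).

24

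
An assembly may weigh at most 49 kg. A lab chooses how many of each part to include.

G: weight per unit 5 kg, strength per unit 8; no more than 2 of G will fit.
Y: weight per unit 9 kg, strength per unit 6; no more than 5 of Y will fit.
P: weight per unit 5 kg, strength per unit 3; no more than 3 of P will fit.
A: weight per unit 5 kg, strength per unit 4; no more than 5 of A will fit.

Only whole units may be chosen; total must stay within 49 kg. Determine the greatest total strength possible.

This is a bounded integer knapsack.
2×G, 1×Y, 1×P, and 5×A: weight 49 ≤ 49, strength 2·8 + 1·6 + 1·3 + 5·4 = 45.
2×G, 1×Y, 2×P, and 4×A: weight 49 ≤ 49, strength 2·8 + 1·6 + 2·3 + 4·4 = 44.
Best is 45.

45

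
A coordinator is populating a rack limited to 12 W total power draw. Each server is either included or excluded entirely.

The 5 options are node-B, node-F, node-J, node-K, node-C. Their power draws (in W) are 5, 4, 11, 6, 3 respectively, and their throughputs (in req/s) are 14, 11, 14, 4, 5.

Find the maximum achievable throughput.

30

node-B + node-F + node-C: power draw 5 + 4 + 3 = 12 ≤ 12, throughput 14 + 11 + 5 = 30.
node-B + node-F: power draw 5 + 4 = 9 ≤ 12, throughput 14 + 11 = 25.
Best is node-B, node-F, and node-C with total throughput 30.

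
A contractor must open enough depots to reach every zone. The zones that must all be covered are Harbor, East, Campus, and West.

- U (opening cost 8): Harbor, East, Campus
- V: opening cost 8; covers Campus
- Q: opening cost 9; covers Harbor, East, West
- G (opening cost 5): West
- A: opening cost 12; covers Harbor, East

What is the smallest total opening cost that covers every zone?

13

Choose U and G: together they cover Harbor, East, Campus, West — every zone.
Total opening cost: 8 + 5 = 13.
No cover costs less than 13.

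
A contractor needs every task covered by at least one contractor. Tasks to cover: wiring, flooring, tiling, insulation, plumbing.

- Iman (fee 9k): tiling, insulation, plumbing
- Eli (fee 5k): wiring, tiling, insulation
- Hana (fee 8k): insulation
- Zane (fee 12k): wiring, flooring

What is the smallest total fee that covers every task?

21

This is an integer covering problem.
The greedy cost-per-new-task heuristic would pick Eli, Iman, and Zane for 26, but a cheaper cover exists.
Choose Iman and Zane: together they cover wiring, flooring, tiling, insulation, plumbing — every task.
Total fee: 9 + 12 = 21.
No cover costs less than 21.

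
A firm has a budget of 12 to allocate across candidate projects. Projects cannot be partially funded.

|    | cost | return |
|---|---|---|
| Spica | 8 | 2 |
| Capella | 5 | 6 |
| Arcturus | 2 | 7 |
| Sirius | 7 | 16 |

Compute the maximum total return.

23

Take Arcturus and Sirius: cost 2 + 7 = 9 ≤ 12, return 7 + 16 = 23.
No other feasible combination does better.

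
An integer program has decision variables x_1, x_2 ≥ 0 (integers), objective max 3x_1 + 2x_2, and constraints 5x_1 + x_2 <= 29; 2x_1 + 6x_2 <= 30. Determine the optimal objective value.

21

(x_1,x_2)=(5,3): 5·5+1·3=28≤29, 2·5+6·3=28≤30, objective 21.
(x_1,x_2)=(5,2): 5·5+1·2=27≤29, 2·5+6·2=22≤30, objective 19.
(x_1,x_2)=(4,3): 5·4+1·3=23≤29, 2·4+6·3=26≤30, objective 18.
Maximum is 21 at (x_1,x_2)=(5,3).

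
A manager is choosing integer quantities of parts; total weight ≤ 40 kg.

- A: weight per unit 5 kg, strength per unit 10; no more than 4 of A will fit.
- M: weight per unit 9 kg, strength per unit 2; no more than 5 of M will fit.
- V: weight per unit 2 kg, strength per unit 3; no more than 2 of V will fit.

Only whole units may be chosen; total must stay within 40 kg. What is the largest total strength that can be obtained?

This is a bounded integer knapsack.
4×A, 1×M, and 2×V: weight 33 ≤ 40, strength 4·10 + 1·2 + 2·3 = 48.
4×A, 2×M, and 1×V: weight 40 ≤ 40, strength 4·10 + 2·2 + 1·3 = 47.
Best is 48.

48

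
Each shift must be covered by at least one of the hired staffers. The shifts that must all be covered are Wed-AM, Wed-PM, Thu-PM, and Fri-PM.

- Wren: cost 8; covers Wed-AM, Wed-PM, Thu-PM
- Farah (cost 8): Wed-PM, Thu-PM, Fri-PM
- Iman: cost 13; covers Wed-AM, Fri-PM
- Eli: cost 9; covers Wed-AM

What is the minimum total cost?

Choose Wren and Farah: together they cover Wed-AM, Wed-PM, Thu-PM, Fri-PM — every shift.
Total cost: 8 + 8 = 16.
No cover costs less than 16.

16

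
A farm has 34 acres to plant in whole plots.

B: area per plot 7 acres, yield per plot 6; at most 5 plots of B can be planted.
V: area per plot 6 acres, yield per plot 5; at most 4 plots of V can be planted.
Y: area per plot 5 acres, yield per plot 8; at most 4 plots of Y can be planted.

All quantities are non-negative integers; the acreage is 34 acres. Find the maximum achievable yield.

44

Take 2×B and 4×Y: area 34 ≤ 34, yield 2·6 + 4·8 = 44.
Y has the best ratio (8/5) and is taken to its limit of 4; remaining capacity is filled optimally with the others.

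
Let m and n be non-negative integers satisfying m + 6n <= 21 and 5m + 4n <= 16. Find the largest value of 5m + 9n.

Relaxing integrality, the LP optimum is 33.12 at (m,n) = (0.462, 3.42), which is not an integer point.
(m,n)=(0,3) is feasible, giving 27.
(m,n)=(1,2) is feasible, giving 23.
(m,n)=(0,2) is feasible, giving 18.
The best lattice point is (0,3), giving 27.

27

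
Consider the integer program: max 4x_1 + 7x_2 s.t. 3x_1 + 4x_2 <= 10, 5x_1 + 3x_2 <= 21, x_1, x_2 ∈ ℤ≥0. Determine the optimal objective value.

(x_1,x_2)=(2,1) is feasible, giving 15.
(x_1,x_2)=(0,2) is feasible, giving 14.
(x_1,x_2)=(3,0) is feasible, giving 12.
The best lattice point is (2,1), giving 15.

15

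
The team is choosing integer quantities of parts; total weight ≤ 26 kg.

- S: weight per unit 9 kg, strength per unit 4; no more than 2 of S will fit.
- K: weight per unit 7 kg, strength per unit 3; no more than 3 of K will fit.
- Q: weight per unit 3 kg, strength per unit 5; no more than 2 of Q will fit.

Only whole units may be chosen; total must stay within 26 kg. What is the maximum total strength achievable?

18

This is a bounded integer knapsack.
1×S, 1×K, and 2×Q: weight 22 ≤ 26, strength 1·4 + 1·3 + 2·5 = 17.
2×S and 2×Q: weight 24 ≤ 26, strength 2·4 + 2·5 = 18.
Best is 18.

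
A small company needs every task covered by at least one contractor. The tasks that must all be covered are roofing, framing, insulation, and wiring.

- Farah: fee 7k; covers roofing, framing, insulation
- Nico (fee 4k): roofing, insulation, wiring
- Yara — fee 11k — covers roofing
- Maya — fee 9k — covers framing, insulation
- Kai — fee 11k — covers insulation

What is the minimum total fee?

Choose Farah and Nico: together they cover roofing, framing, insulation, wiring — every task.
Total fee: 7 + 4 = 11.

11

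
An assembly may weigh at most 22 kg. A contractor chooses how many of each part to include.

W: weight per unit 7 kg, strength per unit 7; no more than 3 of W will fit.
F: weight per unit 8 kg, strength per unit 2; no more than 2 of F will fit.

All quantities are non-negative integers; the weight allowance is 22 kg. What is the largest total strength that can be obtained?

3×W: weight 21 ≤ 22, strength 3·7 = 21.
2×W and 1×F: weight 22 ≤ 22, strength 2·7 + 1·2 = 16.
Best is 21.

21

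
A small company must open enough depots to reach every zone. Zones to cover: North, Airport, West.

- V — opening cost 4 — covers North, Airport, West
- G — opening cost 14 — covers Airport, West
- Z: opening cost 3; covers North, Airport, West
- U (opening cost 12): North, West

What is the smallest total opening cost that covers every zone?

Z alone covers North, Airport, West — every zone.
Total opening cost: 3.
No cover costs less than 3.

3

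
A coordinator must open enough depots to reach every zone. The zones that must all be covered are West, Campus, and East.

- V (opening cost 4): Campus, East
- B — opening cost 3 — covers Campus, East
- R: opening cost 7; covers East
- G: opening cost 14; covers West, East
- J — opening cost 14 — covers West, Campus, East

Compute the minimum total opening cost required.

14

This is an integer covering problem.
The greedy cost-per-new-zone heuristic would pick B and G for 17, but a cheaper cover exists.
J alone covers West, Campus, East — every zone.
Total opening cost: 14.
No cover costs less than 14.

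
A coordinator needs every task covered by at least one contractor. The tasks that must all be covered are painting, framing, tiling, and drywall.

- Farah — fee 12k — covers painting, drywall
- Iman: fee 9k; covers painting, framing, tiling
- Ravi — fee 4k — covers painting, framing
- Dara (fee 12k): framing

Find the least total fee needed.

21

The greedy cost-per-new-task heuristic would pick Ravi, Iman, and Farah for 25, but a cheaper cover exists.
Choose Farah and Iman: together they cover painting, framing, tiling, drywall — every task.
Total fee: 12 + 9 = 21.
No cover costs less than 21.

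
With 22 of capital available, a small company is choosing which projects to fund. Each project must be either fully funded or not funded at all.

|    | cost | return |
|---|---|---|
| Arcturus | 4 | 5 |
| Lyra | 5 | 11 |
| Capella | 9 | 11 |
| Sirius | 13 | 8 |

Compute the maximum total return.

27

Take Arcturus, Lyra, and Capella: cost 4 + 5 + 9 = 18 ≤ 22, return 5 + 11 + 11 = 27.
No other feasible combination does better.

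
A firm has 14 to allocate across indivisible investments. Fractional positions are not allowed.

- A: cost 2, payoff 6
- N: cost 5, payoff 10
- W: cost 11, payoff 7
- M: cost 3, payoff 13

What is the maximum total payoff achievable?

Take A, N, and M: cost 2 + 5 + 3 = 10 ≤ 14, payoff 6 + 10 + 13 = 29.
No other feasible combination does better.

29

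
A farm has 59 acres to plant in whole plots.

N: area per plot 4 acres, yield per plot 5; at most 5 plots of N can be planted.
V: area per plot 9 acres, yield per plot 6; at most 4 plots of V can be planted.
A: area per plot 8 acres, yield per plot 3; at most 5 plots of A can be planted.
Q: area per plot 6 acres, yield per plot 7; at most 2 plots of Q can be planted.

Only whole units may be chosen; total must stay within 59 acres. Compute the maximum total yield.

57

Take 5×N, 3×V, and 2×Q: area 59 ≤ 59, yield 5·5 + 3·6 + 2·7 = 57.
N has the best ratio (5/4) and is taken to its limit of 5; remaining capacity is filled optimally with the others.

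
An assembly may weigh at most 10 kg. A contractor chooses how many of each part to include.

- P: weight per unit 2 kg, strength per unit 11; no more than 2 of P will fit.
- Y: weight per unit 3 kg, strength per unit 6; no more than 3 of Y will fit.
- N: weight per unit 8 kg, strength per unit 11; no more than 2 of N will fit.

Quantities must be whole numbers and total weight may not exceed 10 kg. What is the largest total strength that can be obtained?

P has the best ratio (11/2); taking only P gives at most 2×11 = 22 (stopped by the supply cap of 2).
Mixing does better — 2×P and 2×Y: weight 10 ≤ 10, strength 2·11 + 2·6 = 34.

34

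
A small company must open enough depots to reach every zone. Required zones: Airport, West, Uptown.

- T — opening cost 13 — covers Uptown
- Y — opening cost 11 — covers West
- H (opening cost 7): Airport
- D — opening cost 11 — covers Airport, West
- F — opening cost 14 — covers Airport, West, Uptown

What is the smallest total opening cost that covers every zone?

14

F alone covers Airport, West, Uptown — every zone.
Total opening cost: 14.
No cover costs less than 14.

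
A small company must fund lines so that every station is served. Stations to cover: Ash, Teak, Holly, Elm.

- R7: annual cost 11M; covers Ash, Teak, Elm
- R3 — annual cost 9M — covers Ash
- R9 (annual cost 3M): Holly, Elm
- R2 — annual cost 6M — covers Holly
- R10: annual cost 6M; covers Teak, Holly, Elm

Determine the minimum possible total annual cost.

14

Choose R7 and R9: together they cover Ash, Teak, Holly, Elm — every station.
Total annual cost: 11 + 3 = 14.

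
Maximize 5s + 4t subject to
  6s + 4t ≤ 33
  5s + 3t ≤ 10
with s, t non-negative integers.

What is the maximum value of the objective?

Relaxing integrality, the LP optimum is 13.33 at (s,t) = (0, 3.33), which is not an integer point.
(s,t)=(0,3): 6·0+4·3=12≤33, 5·0+3·3=9≤10, objective 12.
(s,t)=(0,2): 6·0+4·2=8≤33, 5·0+3·2=6≤10, objective 8.
The best lattice point is (0,3), giving 12.

12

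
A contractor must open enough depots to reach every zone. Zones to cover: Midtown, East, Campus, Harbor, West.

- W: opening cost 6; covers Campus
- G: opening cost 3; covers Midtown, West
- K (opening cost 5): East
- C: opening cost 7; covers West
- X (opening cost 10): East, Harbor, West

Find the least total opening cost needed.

19

The greedy cost-per-new-zone heuristic would pick G, K, W, and X for 24, but a cheaper cover exists.
Choose W, G, and X: together they cover Midtown, East, Campus, Harbor, West — every zone.
Total opening cost: 6 + 3 + 10 = 19.
No cover costs less than 19.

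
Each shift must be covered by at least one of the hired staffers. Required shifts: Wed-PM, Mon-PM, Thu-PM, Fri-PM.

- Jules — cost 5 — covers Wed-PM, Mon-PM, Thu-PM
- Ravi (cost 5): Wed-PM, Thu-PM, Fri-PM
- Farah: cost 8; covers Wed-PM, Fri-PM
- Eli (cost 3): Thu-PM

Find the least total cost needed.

10

Choose Jules and Ravi: together they cover Wed-PM, Mon-PM, Thu-PM, Fri-PM — every shift.
Total cost: 5 + 5 = 10.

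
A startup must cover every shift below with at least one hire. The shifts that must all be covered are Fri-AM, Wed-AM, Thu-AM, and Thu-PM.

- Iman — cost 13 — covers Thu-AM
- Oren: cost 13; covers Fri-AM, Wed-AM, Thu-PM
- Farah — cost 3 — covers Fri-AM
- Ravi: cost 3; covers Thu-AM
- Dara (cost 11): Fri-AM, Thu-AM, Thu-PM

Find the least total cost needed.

The greedy cost-per-new-shift heuristic would pick Farah, Ravi, and Oren for 19, but a cheaper cover exists.
Choose Oren and Ravi: together they cover Fri-AM, Wed-AM, Thu-AM, Thu-PM — every shift.
Total cost: 13 + 3 = 16.
No cover costs less than 16.

16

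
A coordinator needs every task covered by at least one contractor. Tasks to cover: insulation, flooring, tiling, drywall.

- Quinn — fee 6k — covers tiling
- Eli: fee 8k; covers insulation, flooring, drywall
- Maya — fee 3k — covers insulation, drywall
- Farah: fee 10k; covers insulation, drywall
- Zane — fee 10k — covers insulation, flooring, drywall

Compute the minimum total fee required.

14

Choose Quinn and Eli: together they cover insulation, flooring, tiling, drywall — every task.
Total fee: 6 + 8 = 14.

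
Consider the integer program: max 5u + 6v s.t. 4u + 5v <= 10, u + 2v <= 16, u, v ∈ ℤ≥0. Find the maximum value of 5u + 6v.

12

(u,v)=(0,2) is feasible, giving 12.
(u,v)=(1,1) is feasible, giving 11.
(u,v)=(2,0) is feasible, giving 10.
No feasible integer point exceeds 12.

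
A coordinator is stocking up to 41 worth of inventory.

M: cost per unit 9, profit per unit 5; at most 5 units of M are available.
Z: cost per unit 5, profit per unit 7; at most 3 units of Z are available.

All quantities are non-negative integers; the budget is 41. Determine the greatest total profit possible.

Take 2×M and 3×Z: cost 33 ≤ 41, profit 2·5 + 3·7 = 31.
Z has the best ratio (7/5) and is taken to its limit of 3; remaining capacity is filled optimally with the others.

31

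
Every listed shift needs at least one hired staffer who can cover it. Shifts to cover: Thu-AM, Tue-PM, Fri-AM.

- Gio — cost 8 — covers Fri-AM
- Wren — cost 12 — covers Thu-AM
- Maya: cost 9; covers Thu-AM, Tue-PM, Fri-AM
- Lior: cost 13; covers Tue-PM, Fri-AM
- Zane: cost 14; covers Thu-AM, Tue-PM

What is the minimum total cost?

9

Maya alone covers Thu-AM, Tue-PM, Fri-AM — every shift.
Total cost: 9.
No cover costs less than 9.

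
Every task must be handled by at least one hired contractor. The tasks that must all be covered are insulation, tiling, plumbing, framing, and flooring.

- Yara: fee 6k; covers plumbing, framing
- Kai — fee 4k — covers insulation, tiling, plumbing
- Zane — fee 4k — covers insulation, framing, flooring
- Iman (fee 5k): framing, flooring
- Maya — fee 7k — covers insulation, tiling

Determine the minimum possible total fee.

This is a weighted set-cover instance.
Choose Kai and Zane: together they cover insulation, tiling, plumbing, framing, flooring — every task.
Total fee: 4 + 4 = 8.
No cover costs less than 8.

8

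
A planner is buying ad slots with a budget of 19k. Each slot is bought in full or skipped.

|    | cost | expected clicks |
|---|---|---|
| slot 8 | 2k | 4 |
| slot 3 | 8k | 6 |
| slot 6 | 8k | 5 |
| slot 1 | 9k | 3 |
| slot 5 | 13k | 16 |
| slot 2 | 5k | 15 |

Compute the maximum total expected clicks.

Treat it as a binary knapsack problem.
slot 5 + slot 2: cost 13 + 5 = 18 ≤ 19, expected clicks 16 + 15 = 31.
slot 8 + slot 3 + slot 2: cost 2 + 8 + 5 = 15 ≤ 19, expected clicks 4 + 6 + 15 = 25.
Best is slot 5 and slot 2 with total expected clicks 31.

31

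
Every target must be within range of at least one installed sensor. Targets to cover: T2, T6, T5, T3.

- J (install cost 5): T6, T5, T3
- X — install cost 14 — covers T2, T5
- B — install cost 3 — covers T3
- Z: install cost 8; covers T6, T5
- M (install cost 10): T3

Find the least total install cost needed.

19

Choose J and X: together they cover T2, T6, T5, T3 — every target.
Total install cost: 5 + 14 = 19.
No cover costs less than 19.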